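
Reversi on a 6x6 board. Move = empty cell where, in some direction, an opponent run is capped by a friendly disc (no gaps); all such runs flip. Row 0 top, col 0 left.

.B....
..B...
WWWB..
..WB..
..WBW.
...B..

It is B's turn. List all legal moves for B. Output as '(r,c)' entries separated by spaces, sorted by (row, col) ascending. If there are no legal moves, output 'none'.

(1,0): flips 2 -> legal
(1,1): flips 1 -> legal
(1,3): no bracket -> illegal
(3,0): flips 1 -> legal
(3,1): flips 2 -> legal
(3,4): no bracket -> illegal
(3,5): flips 1 -> legal
(4,1): flips 2 -> legal
(4,5): flips 1 -> legal
(5,1): flips 1 -> legal
(5,2): flips 3 -> legal
(5,4): no bracket -> illegal
(5,5): flips 1 -> legal

Answer: (1,0) (1,1) (3,0) (3,1) (3,5) (4,1) (4,5) (5,1) (5,2) (5,5)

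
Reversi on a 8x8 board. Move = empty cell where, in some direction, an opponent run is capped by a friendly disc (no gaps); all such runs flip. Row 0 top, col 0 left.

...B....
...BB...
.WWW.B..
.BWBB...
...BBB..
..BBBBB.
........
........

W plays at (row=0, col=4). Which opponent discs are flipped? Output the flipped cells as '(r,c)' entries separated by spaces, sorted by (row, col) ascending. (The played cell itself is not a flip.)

Dir NW: edge -> no flip
Dir N: edge -> no flip
Dir NE: edge -> no flip
Dir W: opp run (0,3), next='.' -> no flip
Dir E: first cell '.' (not opp) -> no flip
Dir SW: opp run (1,3) capped by W -> flip
Dir S: opp run (1,4), next='.' -> no flip
Dir SE: first cell '.' (not opp) -> no flip

Answer: (1,3)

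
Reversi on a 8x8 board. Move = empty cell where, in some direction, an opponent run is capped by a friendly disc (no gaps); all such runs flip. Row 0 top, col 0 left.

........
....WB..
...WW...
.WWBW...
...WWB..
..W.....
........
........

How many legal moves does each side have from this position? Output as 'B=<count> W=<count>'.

Answer: B=7 W=6

Derivation:
-- B to move --
(0,3): no bracket -> illegal
(0,4): no bracket -> illegal
(0,5): no bracket -> illegal
(1,2): flips 2 -> legal
(1,3): flips 2 -> legal
(2,0): no bracket -> illegal
(2,1): no bracket -> illegal
(2,2): no bracket -> illegal
(2,5): no bracket -> illegal
(3,0): flips 2 -> legal
(3,5): flips 1 -> legal
(4,0): no bracket -> illegal
(4,1): no bracket -> illegal
(4,2): flips 2 -> legal
(5,1): no bracket -> illegal
(5,3): flips 1 -> legal
(5,4): no bracket -> illegal
(5,5): flips 1 -> legal
(6,1): no bracket -> illegal
(6,2): no bracket -> illegal
(6,3): no bracket -> illegal
B mobility = 7
-- W to move --
(0,4): no bracket -> illegal
(0,5): no bracket -> illegal
(0,6): flips 1 -> legal
(1,6): flips 1 -> legal
(2,2): flips 1 -> legal
(2,5): no bracket -> illegal
(2,6): no bracket -> illegal
(3,5): no bracket -> illegal
(3,6): no bracket -> illegal
(4,2): flips 1 -> legal
(4,6): flips 1 -> legal
(5,4): no bracket -> illegal
(5,5): no bracket -> illegal
(5,6): flips 1 -> legal
W mobility = 6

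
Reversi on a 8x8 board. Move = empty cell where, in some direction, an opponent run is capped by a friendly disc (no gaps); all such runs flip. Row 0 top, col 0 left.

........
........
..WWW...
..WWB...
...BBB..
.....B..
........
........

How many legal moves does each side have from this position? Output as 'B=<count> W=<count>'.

-- B to move --
(1,1): flips 2 -> legal
(1,2): flips 1 -> legal
(1,3): flips 2 -> legal
(1,4): flips 1 -> legal
(1,5): no bracket -> illegal
(2,1): flips 1 -> legal
(2,5): no bracket -> illegal
(3,1): flips 2 -> legal
(3,5): no bracket -> illegal
(4,1): no bracket -> illegal
(4,2): no bracket -> illegal
B mobility = 6
-- W to move --
(2,5): no bracket -> illegal
(3,5): flips 1 -> legal
(3,6): no bracket -> illegal
(4,2): no bracket -> illegal
(4,6): no bracket -> illegal
(5,2): no bracket -> illegal
(5,3): flips 1 -> legal
(5,4): flips 3 -> legal
(5,6): flips 2 -> legal
(6,4): no bracket -> illegal
(6,5): no bracket -> illegal
(6,6): flips 2 -> legal
W mobility = 5

Answer: B=6 W=5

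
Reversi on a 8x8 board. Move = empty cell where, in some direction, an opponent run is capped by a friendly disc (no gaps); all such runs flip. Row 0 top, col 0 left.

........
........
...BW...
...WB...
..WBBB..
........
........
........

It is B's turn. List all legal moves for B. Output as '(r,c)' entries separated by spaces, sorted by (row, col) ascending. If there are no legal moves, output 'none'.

(1,3): no bracket -> illegal
(1,4): flips 1 -> legal
(1,5): no bracket -> illegal
(2,2): flips 1 -> legal
(2,5): flips 1 -> legal
(3,1): no bracket -> illegal
(3,2): flips 1 -> legal
(3,5): no bracket -> illegal
(4,1): flips 1 -> legal
(5,1): no bracket -> illegal
(5,2): no bracket -> illegal
(5,3): no bracket -> illegal

Answer: (1,4) (2,2) (2,5) (3,2) (4,1)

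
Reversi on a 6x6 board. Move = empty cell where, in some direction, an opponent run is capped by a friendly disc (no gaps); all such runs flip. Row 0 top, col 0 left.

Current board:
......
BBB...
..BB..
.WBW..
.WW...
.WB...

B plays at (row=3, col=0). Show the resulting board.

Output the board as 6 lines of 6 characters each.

Answer: ......
BBB...
..BB..
BBBW..
.BW...
.WB...

Derivation:
Place B at (3,0); scan 8 dirs for brackets.
Dir NW: edge -> no flip
Dir N: first cell '.' (not opp) -> no flip
Dir NE: first cell '.' (not opp) -> no flip
Dir W: edge -> no flip
Dir E: opp run (3,1) capped by B -> flip
Dir SW: edge -> no flip
Dir S: first cell '.' (not opp) -> no flip
Dir SE: opp run (4,1) capped by B -> flip
All flips: (3,1) (4,1)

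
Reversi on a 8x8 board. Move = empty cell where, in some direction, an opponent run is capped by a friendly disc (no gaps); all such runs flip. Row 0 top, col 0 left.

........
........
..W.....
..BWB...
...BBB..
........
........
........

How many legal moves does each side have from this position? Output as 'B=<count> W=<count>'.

Answer: B=3 W=5

Derivation:
-- B to move --
(1,1): flips 2 -> legal
(1,2): flips 1 -> legal
(1,3): no bracket -> illegal
(2,1): no bracket -> illegal
(2,3): flips 1 -> legal
(2,4): no bracket -> illegal
(3,1): no bracket -> illegal
(4,2): no bracket -> illegal
B mobility = 3
-- W to move --
(2,1): no bracket -> illegal
(2,3): no bracket -> illegal
(2,4): no bracket -> illegal
(2,5): no bracket -> illegal
(3,1): flips 1 -> legal
(3,5): flips 1 -> legal
(3,6): no bracket -> illegal
(4,1): no bracket -> illegal
(4,2): flips 1 -> legal
(4,6): no bracket -> illegal
(5,2): no bracket -> illegal
(5,3): flips 1 -> legal
(5,4): no bracket -> illegal
(5,5): flips 1 -> legal
(5,6): no bracket -> illegal
W mobility = 5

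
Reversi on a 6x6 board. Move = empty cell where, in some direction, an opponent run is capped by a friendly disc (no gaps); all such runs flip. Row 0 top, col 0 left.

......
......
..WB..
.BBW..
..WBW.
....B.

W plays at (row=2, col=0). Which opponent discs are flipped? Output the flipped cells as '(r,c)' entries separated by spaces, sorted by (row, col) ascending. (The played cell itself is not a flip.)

Dir NW: edge -> no flip
Dir N: first cell '.' (not opp) -> no flip
Dir NE: first cell '.' (not opp) -> no flip
Dir W: edge -> no flip
Dir E: first cell '.' (not opp) -> no flip
Dir SW: edge -> no flip
Dir S: first cell '.' (not opp) -> no flip
Dir SE: opp run (3,1) capped by W -> flip

Answer: (3,1)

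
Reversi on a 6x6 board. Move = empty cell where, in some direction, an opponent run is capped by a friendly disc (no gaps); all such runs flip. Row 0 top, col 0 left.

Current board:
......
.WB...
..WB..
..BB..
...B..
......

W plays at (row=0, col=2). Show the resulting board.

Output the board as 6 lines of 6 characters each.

Answer: ..W...
.WW...
..WB..
..BB..
...B..
......

Derivation:
Place W at (0,2); scan 8 dirs for brackets.
Dir NW: edge -> no flip
Dir N: edge -> no flip
Dir NE: edge -> no flip
Dir W: first cell '.' (not opp) -> no flip
Dir E: first cell '.' (not opp) -> no flip
Dir SW: first cell 'W' (not opp) -> no flip
Dir S: opp run (1,2) capped by W -> flip
Dir SE: first cell '.' (not opp) -> no flip
All flips: (1,2)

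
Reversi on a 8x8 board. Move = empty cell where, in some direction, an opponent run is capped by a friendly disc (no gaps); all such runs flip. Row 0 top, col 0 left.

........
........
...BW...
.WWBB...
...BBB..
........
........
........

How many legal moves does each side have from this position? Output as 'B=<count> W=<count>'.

-- B to move --
(1,3): no bracket -> illegal
(1,4): flips 1 -> legal
(1,5): flips 1 -> legal
(2,0): no bracket -> illegal
(2,1): flips 1 -> legal
(2,2): no bracket -> illegal
(2,5): flips 1 -> legal
(3,0): flips 2 -> legal
(3,5): no bracket -> illegal
(4,0): no bracket -> illegal
(4,1): flips 1 -> legal
(4,2): no bracket -> illegal
B mobility = 6
-- W to move --
(1,2): no bracket -> illegal
(1,3): no bracket -> illegal
(1,4): flips 1 -> legal
(2,2): flips 1 -> legal
(2,5): no bracket -> illegal
(3,5): flips 2 -> legal
(3,6): no bracket -> illegal
(4,2): flips 1 -> legal
(4,6): no bracket -> illegal
(5,2): no bracket -> illegal
(5,3): no bracket -> illegal
(5,4): flips 3 -> legal
(5,5): no bracket -> illegal
(5,6): no bracket -> illegal
W mobility = 5

Answer: B=6 W=5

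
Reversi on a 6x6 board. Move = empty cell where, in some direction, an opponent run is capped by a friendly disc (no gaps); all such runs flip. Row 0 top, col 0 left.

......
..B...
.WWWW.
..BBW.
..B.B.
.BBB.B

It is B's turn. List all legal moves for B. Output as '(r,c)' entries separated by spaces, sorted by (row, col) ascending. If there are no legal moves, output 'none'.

(1,0): flips 1 -> legal
(1,1): flips 1 -> legal
(1,3): flips 1 -> legal
(1,4): flips 3 -> legal
(1,5): flips 1 -> legal
(2,0): no bracket -> illegal
(2,5): no bracket -> illegal
(3,0): flips 1 -> legal
(3,1): no bracket -> illegal
(3,5): flips 1 -> legal
(4,3): no bracket -> illegal
(4,5): flips 2 -> legal

Answer: (1,0) (1,1) (1,3) (1,4) (1,5) (3,0) (3,5) (4,5)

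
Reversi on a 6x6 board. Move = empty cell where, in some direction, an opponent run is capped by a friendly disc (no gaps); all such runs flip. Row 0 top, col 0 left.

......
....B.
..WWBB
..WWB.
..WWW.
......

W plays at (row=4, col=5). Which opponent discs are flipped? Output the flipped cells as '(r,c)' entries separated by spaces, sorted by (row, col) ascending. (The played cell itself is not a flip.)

Dir NW: opp run (3,4) capped by W -> flip
Dir N: first cell '.' (not opp) -> no flip
Dir NE: edge -> no flip
Dir W: first cell 'W' (not opp) -> no flip
Dir E: edge -> no flip
Dir SW: first cell '.' (not opp) -> no flip
Dir S: first cell '.' (not opp) -> no flip
Dir SE: edge -> no flip

Answer: (3,4)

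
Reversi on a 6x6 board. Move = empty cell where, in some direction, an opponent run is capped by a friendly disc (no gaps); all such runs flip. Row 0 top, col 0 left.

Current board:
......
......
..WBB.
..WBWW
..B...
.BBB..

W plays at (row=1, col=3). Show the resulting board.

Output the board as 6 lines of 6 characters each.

Answer: ......
...W..
..WBW.
..WBWW
..B...
.BBB..

Derivation:
Place W at (1,3); scan 8 dirs for brackets.
Dir NW: first cell '.' (not opp) -> no flip
Dir N: first cell '.' (not opp) -> no flip
Dir NE: first cell '.' (not opp) -> no flip
Dir W: first cell '.' (not opp) -> no flip
Dir E: first cell '.' (not opp) -> no flip
Dir SW: first cell 'W' (not opp) -> no flip
Dir S: opp run (2,3) (3,3), next='.' -> no flip
Dir SE: opp run (2,4) capped by W -> flip
All flips: (2,4)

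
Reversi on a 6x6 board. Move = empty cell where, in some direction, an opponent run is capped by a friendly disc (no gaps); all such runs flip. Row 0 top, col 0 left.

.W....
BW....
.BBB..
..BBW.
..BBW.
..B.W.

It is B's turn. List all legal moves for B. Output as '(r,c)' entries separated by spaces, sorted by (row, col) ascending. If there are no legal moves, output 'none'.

Answer: (0,0) (1,2) (2,5) (3,5) (4,5) (5,5)

Derivation:
(0,0): flips 1 -> legal
(0,2): no bracket -> illegal
(1,2): flips 1 -> legal
(2,0): no bracket -> illegal
(2,4): no bracket -> illegal
(2,5): flips 1 -> legal
(3,5): flips 1 -> legal
(4,5): flips 2 -> legal
(5,3): no bracket -> illegal
(5,5): flips 1 -> legal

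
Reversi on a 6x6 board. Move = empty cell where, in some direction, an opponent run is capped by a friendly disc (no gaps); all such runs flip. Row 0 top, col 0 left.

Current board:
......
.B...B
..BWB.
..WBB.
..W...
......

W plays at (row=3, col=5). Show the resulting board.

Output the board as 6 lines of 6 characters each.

Answer: ......
.B...B
..BWB.
..WWWW
..W...
......

Derivation:
Place W at (3,5); scan 8 dirs for brackets.
Dir NW: opp run (2,4), next='.' -> no flip
Dir N: first cell '.' (not opp) -> no flip
Dir NE: edge -> no flip
Dir W: opp run (3,4) (3,3) capped by W -> flip
Dir E: edge -> no flip
Dir SW: first cell '.' (not opp) -> no flip
Dir S: first cell '.' (not opp) -> no flip
Dir SE: edge -> no flip
All flips: (3,3) (3,4)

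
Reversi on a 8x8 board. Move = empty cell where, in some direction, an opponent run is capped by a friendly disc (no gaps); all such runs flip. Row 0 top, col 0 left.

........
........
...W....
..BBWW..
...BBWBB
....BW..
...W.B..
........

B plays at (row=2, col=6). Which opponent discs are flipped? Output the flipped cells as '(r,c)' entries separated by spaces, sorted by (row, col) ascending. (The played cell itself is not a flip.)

Answer: (3,5)

Derivation:
Dir NW: first cell '.' (not opp) -> no flip
Dir N: first cell '.' (not opp) -> no flip
Dir NE: first cell '.' (not opp) -> no flip
Dir W: first cell '.' (not opp) -> no flip
Dir E: first cell '.' (not opp) -> no flip
Dir SW: opp run (3,5) capped by B -> flip
Dir S: first cell '.' (not opp) -> no flip
Dir SE: first cell '.' (not opp) -> no flip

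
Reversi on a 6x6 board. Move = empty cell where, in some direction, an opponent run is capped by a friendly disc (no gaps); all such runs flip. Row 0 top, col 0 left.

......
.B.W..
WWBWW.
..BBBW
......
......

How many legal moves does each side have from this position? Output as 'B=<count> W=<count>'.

-- B to move --
(0,2): no bracket -> illegal
(0,3): flips 2 -> legal
(0,4): flips 1 -> legal
(1,0): flips 1 -> legal
(1,2): flips 1 -> legal
(1,4): flips 2 -> legal
(1,5): flips 1 -> legal
(2,5): flips 2 -> legal
(3,0): no bracket -> illegal
(3,1): flips 1 -> legal
(4,4): no bracket -> illegal
(4,5): no bracket -> illegal
B mobility = 8
-- W to move --
(0,0): no bracket -> illegal
(0,1): flips 1 -> legal
(0,2): flips 1 -> legal
(1,0): no bracket -> illegal
(1,2): no bracket -> illegal
(2,5): no bracket -> illegal
(3,1): flips 4 -> legal
(4,1): flips 1 -> legal
(4,2): flips 1 -> legal
(4,3): flips 2 -> legal
(4,4): flips 1 -> legal
(4,5): flips 1 -> legal
W mobility = 8

Answer: B=8 W=8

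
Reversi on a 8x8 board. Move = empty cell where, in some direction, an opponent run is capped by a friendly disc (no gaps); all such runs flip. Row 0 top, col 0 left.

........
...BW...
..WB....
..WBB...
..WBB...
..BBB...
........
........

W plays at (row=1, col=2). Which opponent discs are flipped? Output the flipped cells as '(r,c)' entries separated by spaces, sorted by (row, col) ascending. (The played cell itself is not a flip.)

Dir NW: first cell '.' (not opp) -> no flip
Dir N: first cell '.' (not opp) -> no flip
Dir NE: first cell '.' (not opp) -> no flip
Dir W: first cell '.' (not opp) -> no flip
Dir E: opp run (1,3) capped by W -> flip
Dir SW: first cell '.' (not opp) -> no flip
Dir S: first cell 'W' (not opp) -> no flip
Dir SE: opp run (2,3) (3,4), next='.' -> no flip

Answer: (1,3)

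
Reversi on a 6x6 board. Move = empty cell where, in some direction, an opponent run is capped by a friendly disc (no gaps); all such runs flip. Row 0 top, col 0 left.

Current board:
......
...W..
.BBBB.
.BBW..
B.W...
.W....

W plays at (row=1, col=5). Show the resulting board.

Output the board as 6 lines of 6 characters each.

Place W at (1,5); scan 8 dirs for brackets.
Dir NW: first cell '.' (not opp) -> no flip
Dir N: first cell '.' (not opp) -> no flip
Dir NE: edge -> no flip
Dir W: first cell '.' (not opp) -> no flip
Dir E: edge -> no flip
Dir SW: opp run (2,4) capped by W -> flip
Dir S: first cell '.' (not opp) -> no flip
Dir SE: edge -> no flip
All flips: (2,4)

Answer: ......
...W.W
.BBBW.
.BBW..
B.W...
.W....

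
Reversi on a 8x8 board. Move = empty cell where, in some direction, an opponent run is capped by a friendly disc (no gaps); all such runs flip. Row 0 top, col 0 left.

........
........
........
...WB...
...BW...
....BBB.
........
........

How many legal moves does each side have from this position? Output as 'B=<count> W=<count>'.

Answer: B=4 W=6

Derivation:
-- B to move --
(2,2): flips 2 -> legal
(2,3): flips 1 -> legal
(2,4): no bracket -> illegal
(3,2): flips 1 -> legal
(3,5): no bracket -> illegal
(4,2): no bracket -> illegal
(4,5): flips 1 -> legal
(5,3): no bracket -> illegal
B mobility = 4
-- W to move --
(2,3): no bracket -> illegal
(2,4): flips 1 -> legal
(2,5): no bracket -> illegal
(3,2): no bracket -> illegal
(3,5): flips 1 -> legal
(4,2): flips 1 -> legal
(4,5): no bracket -> illegal
(4,6): no bracket -> illegal
(4,7): no bracket -> illegal
(5,2): no bracket -> illegal
(5,3): flips 1 -> legal
(5,7): no bracket -> illegal
(6,3): no bracket -> illegal
(6,4): flips 1 -> legal
(6,5): no bracket -> illegal
(6,6): flips 1 -> legal
(6,7): no bracket -> illegal
W mobility = 6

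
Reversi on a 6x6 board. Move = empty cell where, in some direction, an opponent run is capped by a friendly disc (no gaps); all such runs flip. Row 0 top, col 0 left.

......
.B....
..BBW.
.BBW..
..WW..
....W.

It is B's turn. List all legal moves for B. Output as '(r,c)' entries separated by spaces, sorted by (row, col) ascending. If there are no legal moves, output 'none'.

(1,3): no bracket -> illegal
(1,4): no bracket -> illegal
(1,5): no bracket -> illegal
(2,5): flips 1 -> legal
(3,4): flips 1 -> legal
(3,5): no bracket -> illegal
(4,1): no bracket -> illegal
(4,4): flips 1 -> legal
(4,5): no bracket -> illegal
(5,1): no bracket -> illegal
(5,2): flips 1 -> legal
(5,3): flips 3 -> legal
(5,5): no bracket -> illegal

Answer: (2,5) (3,4) (4,4) (5,2) (5,3)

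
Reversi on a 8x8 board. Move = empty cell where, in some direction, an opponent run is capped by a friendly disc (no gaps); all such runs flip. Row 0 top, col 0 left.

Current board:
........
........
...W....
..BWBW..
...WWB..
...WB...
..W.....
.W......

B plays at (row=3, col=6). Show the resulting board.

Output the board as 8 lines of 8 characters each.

Answer: ........
........
...W....
..BWBBB.
...WWB..
...WB...
..W.....
.W......

Derivation:
Place B at (3,6); scan 8 dirs for brackets.
Dir NW: first cell '.' (not opp) -> no flip
Dir N: first cell '.' (not opp) -> no flip
Dir NE: first cell '.' (not opp) -> no flip
Dir W: opp run (3,5) capped by B -> flip
Dir E: first cell '.' (not opp) -> no flip
Dir SW: first cell 'B' (not opp) -> no flip
Dir S: first cell '.' (not opp) -> no flip
Dir SE: first cell '.' (not opp) -> no flip
All flips: (3,5)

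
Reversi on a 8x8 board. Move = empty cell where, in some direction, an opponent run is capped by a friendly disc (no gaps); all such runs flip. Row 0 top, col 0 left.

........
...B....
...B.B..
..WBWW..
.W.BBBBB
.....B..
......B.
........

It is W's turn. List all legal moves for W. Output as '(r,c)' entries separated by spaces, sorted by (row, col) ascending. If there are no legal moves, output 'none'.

Answer: (1,2) (1,4) (1,5) (1,6) (5,2) (5,3) (5,4) (5,6) (5,7) (6,5)

Derivation:
(0,2): no bracket -> illegal
(0,3): no bracket -> illegal
(0,4): no bracket -> illegal
(1,2): flips 1 -> legal
(1,4): flips 1 -> legal
(1,5): flips 1 -> legal
(1,6): flips 1 -> legal
(2,2): no bracket -> illegal
(2,4): no bracket -> illegal
(2,6): no bracket -> illegal
(3,6): no bracket -> illegal
(3,7): no bracket -> illegal
(4,2): no bracket -> illegal
(5,2): flips 1 -> legal
(5,3): flips 1 -> legal
(5,4): flips 2 -> legal
(5,6): flips 1 -> legal
(5,7): flips 1 -> legal
(6,4): no bracket -> illegal
(6,5): flips 2 -> legal
(6,7): no bracket -> illegal
(7,5): no bracket -> illegal
(7,6): no bracket -> illegal
(7,7): no bracket -> illegal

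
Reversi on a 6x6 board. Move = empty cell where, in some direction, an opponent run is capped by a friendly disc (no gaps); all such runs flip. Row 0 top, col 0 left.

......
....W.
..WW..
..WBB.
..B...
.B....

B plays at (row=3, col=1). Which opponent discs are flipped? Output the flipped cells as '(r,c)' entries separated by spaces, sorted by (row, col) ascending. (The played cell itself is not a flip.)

Answer: (3,2)

Derivation:
Dir NW: first cell '.' (not opp) -> no flip
Dir N: first cell '.' (not opp) -> no flip
Dir NE: opp run (2,2), next='.' -> no flip
Dir W: first cell '.' (not opp) -> no flip
Dir E: opp run (3,2) capped by B -> flip
Dir SW: first cell '.' (not opp) -> no flip
Dir S: first cell '.' (not opp) -> no flip
Dir SE: first cell 'B' (not opp) -> no flip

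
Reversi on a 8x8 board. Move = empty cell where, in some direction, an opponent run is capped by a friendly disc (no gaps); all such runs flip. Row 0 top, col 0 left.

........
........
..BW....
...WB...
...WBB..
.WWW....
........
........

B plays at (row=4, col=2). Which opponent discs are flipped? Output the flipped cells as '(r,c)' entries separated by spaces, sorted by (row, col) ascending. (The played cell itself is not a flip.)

Dir NW: first cell '.' (not opp) -> no flip
Dir N: first cell '.' (not opp) -> no flip
Dir NE: opp run (3,3), next='.' -> no flip
Dir W: first cell '.' (not opp) -> no flip
Dir E: opp run (4,3) capped by B -> flip
Dir SW: opp run (5,1), next='.' -> no flip
Dir S: opp run (5,2), next='.' -> no flip
Dir SE: opp run (5,3), next='.' -> no flip

Answer: (4,3)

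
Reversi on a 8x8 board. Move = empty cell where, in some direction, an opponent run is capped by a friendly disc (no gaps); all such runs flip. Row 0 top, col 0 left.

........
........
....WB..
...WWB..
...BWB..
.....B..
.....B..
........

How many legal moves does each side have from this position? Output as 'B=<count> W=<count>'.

-- B to move --
(1,3): flips 1 -> legal
(1,4): no bracket -> illegal
(1,5): no bracket -> illegal
(2,2): flips 2 -> legal
(2,3): flips 3 -> legal
(3,2): flips 2 -> legal
(4,2): no bracket -> illegal
(5,3): flips 1 -> legal
(5,4): no bracket -> illegal
B mobility = 5
-- W to move --
(1,4): no bracket -> illegal
(1,5): no bracket -> illegal
(1,6): flips 1 -> legal
(2,6): flips 2 -> legal
(3,2): no bracket -> illegal
(3,6): flips 1 -> legal
(4,2): flips 1 -> legal
(4,6): flips 2 -> legal
(5,2): flips 1 -> legal
(5,3): flips 1 -> legal
(5,4): no bracket -> illegal
(5,6): flips 1 -> legal
(6,4): no bracket -> illegal
(6,6): flips 1 -> legal
(7,4): no bracket -> illegal
(7,5): no bracket -> illegal
(7,6): no bracket -> illegal
W mobility = 9

Answer: B=5 W=9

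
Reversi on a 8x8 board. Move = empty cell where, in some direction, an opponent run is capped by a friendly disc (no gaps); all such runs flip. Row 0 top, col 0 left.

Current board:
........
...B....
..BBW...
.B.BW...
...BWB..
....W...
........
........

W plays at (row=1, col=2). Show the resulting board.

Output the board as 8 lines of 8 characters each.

Answer: ........
..WB....
..BWW...
.B.BW...
...BWB..
....W...
........
........

Derivation:
Place W at (1,2); scan 8 dirs for brackets.
Dir NW: first cell '.' (not opp) -> no flip
Dir N: first cell '.' (not opp) -> no flip
Dir NE: first cell '.' (not opp) -> no flip
Dir W: first cell '.' (not opp) -> no flip
Dir E: opp run (1,3), next='.' -> no flip
Dir SW: first cell '.' (not opp) -> no flip
Dir S: opp run (2,2), next='.' -> no flip
Dir SE: opp run (2,3) capped by W -> flip
All flips: (2,3)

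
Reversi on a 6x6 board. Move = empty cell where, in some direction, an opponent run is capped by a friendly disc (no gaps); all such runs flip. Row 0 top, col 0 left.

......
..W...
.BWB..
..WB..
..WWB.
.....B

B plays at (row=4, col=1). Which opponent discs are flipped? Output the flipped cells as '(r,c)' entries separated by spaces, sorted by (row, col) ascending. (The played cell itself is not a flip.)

Answer: (3,2) (4,2) (4,3)

Derivation:
Dir NW: first cell '.' (not opp) -> no flip
Dir N: first cell '.' (not opp) -> no flip
Dir NE: opp run (3,2) capped by B -> flip
Dir W: first cell '.' (not opp) -> no flip
Dir E: opp run (4,2) (4,3) capped by B -> flip
Dir SW: first cell '.' (not opp) -> no flip
Dir S: first cell '.' (not opp) -> no flip
Dir SE: first cell '.' (not opp) -> no flip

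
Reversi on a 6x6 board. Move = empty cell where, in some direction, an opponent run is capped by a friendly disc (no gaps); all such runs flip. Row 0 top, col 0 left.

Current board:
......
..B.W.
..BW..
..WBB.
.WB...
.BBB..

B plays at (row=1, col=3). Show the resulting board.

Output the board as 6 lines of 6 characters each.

Place B at (1,3); scan 8 dirs for brackets.
Dir NW: first cell '.' (not opp) -> no flip
Dir N: first cell '.' (not opp) -> no flip
Dir NE: first cell '.' (not opp) -> no flip
Dir W: first cell 'B' (not opp) -> no flip
Dir E: opp run (1,4), next='.' -> no flip
Dir SW: first cell 'B' (not opp) -> no flip
Dir S: opp run (2,3) capped by B -> flip
Dir SE: first cell '.' (not opp) -> no flip
All flips: (2,3)

Answer: ......
..BBW.
..BB..
..WBB.
.WB...
.BBB..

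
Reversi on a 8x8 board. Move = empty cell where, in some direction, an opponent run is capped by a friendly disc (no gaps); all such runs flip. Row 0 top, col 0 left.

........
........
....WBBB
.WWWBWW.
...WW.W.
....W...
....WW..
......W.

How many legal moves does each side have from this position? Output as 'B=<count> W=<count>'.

-- B to move --
(1,3): no bracket -> illegal
(1,4): flips 1 -> legal
(1,5): no bracket -> illegal
(2,0): no bracket -> illegal
(2,1): no bracket -> illegal
(2,2): no bracket -> illegal
(2,3): flips 1 -> legal
(3,0): flips 3 -> legal
(3,7): flips 2 -> legal
(4,0): no bracket -> illegal
(4,1): no bracket -> illegal
(4,2): no bracket -> illegal
(4,5): flips 2 -> legal
(4,7): flips 1 -> legal
(5,2): flips 1 -> legal
(5,3): flips 2 -> legal
(5,5): no bracket -> illegal
(5,6): flips 2 -> legal
(5,7): no bracket -> illegal
(6,3): no bracket -> illegal
(6,6): no bracket -> illegal
(6,7): no bracket -> illegal
(7,3): no bracket -> illegal
(7,4): flips 3 -> legal
(7,5): no bracket -> illegal
(7,7): no bracket -> illegal
B mobility = 10
-- W to move --
(1,4): flips 1 -> legal
(1,5): flips 1 -> legal
(1,6): flips 3 -> legal
(1,7): flips 1 -> legal
(2,3): no bracket -> illegal
(3,7): no bracket -> illegal
(4,5): no bracket -> illegal
W mobility = 4

Answer: B=10 W=4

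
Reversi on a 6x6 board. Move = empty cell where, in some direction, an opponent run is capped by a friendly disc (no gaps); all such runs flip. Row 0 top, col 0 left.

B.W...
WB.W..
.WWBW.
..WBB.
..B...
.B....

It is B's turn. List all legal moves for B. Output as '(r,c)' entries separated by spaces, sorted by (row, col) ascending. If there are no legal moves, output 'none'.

Answer: (0,3) (1,2) (1,4) (1,5) (2,0) (2,5) (3,1) (4,1)

Derivation:
(0,1): no bracket -> illegal
(0,3): flips 1 -> legal
(0,4): no bracket -> illegal
(1,2): flips 2 -> legal
(1,4): flips 1 -> legal
(1,5): flips 1 -> legal
(2,0): flips 3 -> legal
(2,5): flips 1 -> legal
(3,0): no bracket -> illegal
(3,1): flips 2 -> legal
(3,5): no bracket -> illegal
(4,1): flips 1 -> legal
(4,3): no bracket -> illegal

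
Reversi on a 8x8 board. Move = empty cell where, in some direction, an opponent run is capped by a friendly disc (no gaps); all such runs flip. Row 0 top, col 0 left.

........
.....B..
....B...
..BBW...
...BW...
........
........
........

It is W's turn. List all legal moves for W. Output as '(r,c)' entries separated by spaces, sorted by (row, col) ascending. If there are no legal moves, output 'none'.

Answer: (1,4) (2,2) (3,1) (4,2) (5,2)

Derivation:
(0,4): no bracket -> illegal
(0,5): no bracket -> illegal
(0,6): no bracket -> illegal
(1,3): no bracket -> illegal
(1,4): flips 1 -> legal
(1,6): no bracket -> illegal
(2,1): no bracket -> illegal
(2,2): flips 1 -> legal
(2,3): no bracket -> illegal
(2,5): no bracket -> illegal
(2,6): no bracket -> illegal
(3,1): flips 2 -> legal
(3,5): no bracket -> illegal
(4,1): no bracket -> illegal
(4,2): flips 1 -> legal
(5,2): flips 1 -> legal
(5,3): no bracket -> illegal
(5,4): no bracket -> illegal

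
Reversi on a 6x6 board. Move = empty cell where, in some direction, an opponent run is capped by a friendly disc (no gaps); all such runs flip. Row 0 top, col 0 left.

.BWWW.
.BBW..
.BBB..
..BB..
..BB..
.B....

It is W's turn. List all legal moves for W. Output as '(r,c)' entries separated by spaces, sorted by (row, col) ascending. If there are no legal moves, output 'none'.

(0,0): flips 1 -> legal
(1,0): flips 2 -> legal
(1,4): no bracket -> illegal
(2,0): flips 1 -> legal
(2,4): no bracket -> illegal
(3,0): flips 2 -> legal
(3,1): flips 1 -> legal
(3,4): no bracket -> illegal
(4,0): no bracket -> illegal
(4,1): no bracket -> illegal
(4,4): no bracket -> illegal
(5,0): no bracket -> illegal
(5,2): flips 4 -> legal
(5,3): flips 3 -> legal
(5,4): no bracket -> illegal

Answer: (0,0) (1,0) (2,0) (3,0) (3,1) (5,2) (5,3)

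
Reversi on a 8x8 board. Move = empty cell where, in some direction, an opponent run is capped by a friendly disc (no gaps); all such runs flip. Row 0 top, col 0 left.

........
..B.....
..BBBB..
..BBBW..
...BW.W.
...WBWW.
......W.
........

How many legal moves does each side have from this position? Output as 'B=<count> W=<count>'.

Answer: B=6 W=7

Derivation:
-- B to move --
(2,6): no bracket -> illegal
(3,6): flips 1 -> legal
(3,7): no bracket -> illegal
(4,2): no bracket -> illegal
(4,5): flips 2 -> legal
(4,7): no bracket -> illegal
(5,2): flips 1 -> legal
(5,7): flips 4 -> legal
(6,2): no bracket -> illegal
(6,3): flips 1 -> legal
(6,4): no bracket -> illegal
(6,5): no bracket -> illegal
(6,7): no bracket -> illegal
(7,5): no bracket -> illegal
(7,6): no bracket -> illegal
(7,7): flips 3 -> legal
B mobility = 6
-- W to move --
(0,1): no bracket -> illegal
(0,2): no bracket -> illegal
(0,3): no bracket -> illegal
(1,1): flips 2 -> legal
(1,3): flips 4 -> legal
(1,4): flips 2 -> legal
(1,5): flips 1 -> legal
(1,6): no bracket -> illegal
(2,1): no bracket -> illegal
(2,6): no bracket -> illegal
(3,1): flips 3 -> legal
(3,6): no bracket -> illegal
(4,1): no bracket -> illegal
(4,2): flips 1 -> legal
(4,5): no bracket -> illegal
(5,2): no bracket -> illegal
(6,3): no bracket -> illegal
(6,4): flips 1 -> legal
(6,5): no bracket -> illegal
W mobility = 7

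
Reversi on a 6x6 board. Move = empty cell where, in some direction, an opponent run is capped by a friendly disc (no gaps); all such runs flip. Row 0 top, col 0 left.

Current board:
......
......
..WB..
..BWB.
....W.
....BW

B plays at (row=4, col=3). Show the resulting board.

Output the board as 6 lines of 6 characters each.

Answer: ......
......
..WB..
..BBB.
...BW.
....BW

Derivation:
Place B at (4,3); scan 8 dirs for brackets.
Dir NW: first cell 'B' (not opp) -> no flip
Dir N: opp run (3,3) capped by B -> flip
Dir NE: first cell 'B' (not opp) -> no flip
Dir W: first cell '.' (not opp) -> no flip
Dir E: opp run (4,4), next='.' -> no flip
Dir SW: first cell '.' (not opp) -> no flip
Dir S: first cell '.' (not opp) -> no flip
Dir SE: first cell 'B' (not opp) -> no flip
All flips: (3,3)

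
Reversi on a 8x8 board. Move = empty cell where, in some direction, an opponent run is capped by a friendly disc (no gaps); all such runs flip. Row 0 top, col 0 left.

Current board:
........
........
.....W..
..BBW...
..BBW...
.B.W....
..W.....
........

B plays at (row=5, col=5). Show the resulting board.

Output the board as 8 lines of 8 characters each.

Answer: ........
........
.....W..
..BBW...
..BBB...
.B.W.B..
..W.....
........

Derivation:
Place B at (5,5); scan 8 dirs for brackets.
Dir NW: opp run (4,4) capped by B -> flip
Dir N: first cell '.' (not opp) -> no flip
Dir NE: first cell '.' (not opp) -> no flip
Dir W: first cell '.' (not opp) -> no flip
Dir E: first cell '.' (not opp) -> no flip
Dir SW: first cell '.' (not opp) -> no flip
Dir S: first cell '.' (not opp) -> no flip
Dir SE: first cell '.' (not opp) -> no flip
All flips: (4,4)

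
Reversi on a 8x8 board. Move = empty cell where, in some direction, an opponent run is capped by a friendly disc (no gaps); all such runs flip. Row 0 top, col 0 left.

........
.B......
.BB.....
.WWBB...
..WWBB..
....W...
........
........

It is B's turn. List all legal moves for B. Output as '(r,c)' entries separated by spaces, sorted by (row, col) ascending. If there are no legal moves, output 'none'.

Answer: (3,0) (4,0) (4,1) (5,1) (5,2) (5,3) (6,3) (6,4) (6,5)

Derivation:
(2,0): no bracket -> illegal
(2,3): no bracket -> illegal
(3,0): flips 2 -> legal
(4,0): flips 1 -> legal
(4,1): flips 3 -> legal
(5,1): flips 1 -> legal
(5,2): flips 3 -> legal
(5,3): flips 1 -> legal
(5,5): no bracket -> illegal
(6,3): flips 1 -> legal
(6,4): flips 1 -> legal
(6,5): flips 3 -> legal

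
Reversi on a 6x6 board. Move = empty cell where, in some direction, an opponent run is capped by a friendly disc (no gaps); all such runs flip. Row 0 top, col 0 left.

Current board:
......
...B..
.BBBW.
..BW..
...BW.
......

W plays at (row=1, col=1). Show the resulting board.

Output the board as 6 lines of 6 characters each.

Place W at (1,1); scan 8 dirs for brackets.
Dir NW: first cell '.' (not opp) -> no flip
Dir N: first cell '.' (not opp) -> no flip
Dir NE: first cell '.' (not opp) -> no flip
Dir W: first cell '.' (not opp) -> no flip
Dir E: first cell '.' (not opp) -> no flip
Dir SW: first cell '.' (not opp) -> no flip
Dir S: opp run (2,1), next='.' -> no flip
Dir SE: opp run (2,2) capped by W -> flip
All flips: (2,2)

Answer: ......
.W.B..
.BWBW.
..BW..
...BW.
......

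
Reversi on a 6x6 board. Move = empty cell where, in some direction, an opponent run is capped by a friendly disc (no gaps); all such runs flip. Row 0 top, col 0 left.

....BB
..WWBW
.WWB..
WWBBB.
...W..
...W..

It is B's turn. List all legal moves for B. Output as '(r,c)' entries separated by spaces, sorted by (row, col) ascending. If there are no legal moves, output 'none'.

Answer: (0,1) (0,2) (0,3) (1,0) (1,1) (2,0) (2,5) (4,0) (5,2) (5,4)

Derivation:
(0,1): flips 1 -> legal
(0,2): flips 2 -> legal
(0,3): flips 1 -> legal
(1,0): flips 1 -> legal
(1,1): flips 3 -> legal
(2,0): flips 2 -> legal
(2,4): no bracket -> illegal
(2,5): flips 1 -> legal
(4,0): flips 3 -> legal
(4,1): no bracket -> illegal
(4,2): no bracket -> illegal
(4,4): no bracket -> illegal
(5,2): flips 1 -> legal
(5,4): flips 1 -> legal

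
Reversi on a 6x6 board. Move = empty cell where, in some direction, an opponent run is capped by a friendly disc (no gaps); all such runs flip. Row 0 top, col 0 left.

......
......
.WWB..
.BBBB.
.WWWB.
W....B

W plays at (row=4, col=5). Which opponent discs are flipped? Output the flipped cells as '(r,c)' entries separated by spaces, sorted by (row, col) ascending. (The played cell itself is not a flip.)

Dir NW: opp run (3,4) (2,3), next='.' -> no flip
Dir N: first cell '.' (not opp) -> no flip
Dir NE: edge -> no flip
Dir W: opp run (4,4) capped by W -> flip
Dir E: edge -> no flip
Dir SW: first cell '.' (not opp) -> no flip
Dir S: opp run (5,5), next=edge -> no flip
Dir SE: edge -> no flip

Answer: (4,4)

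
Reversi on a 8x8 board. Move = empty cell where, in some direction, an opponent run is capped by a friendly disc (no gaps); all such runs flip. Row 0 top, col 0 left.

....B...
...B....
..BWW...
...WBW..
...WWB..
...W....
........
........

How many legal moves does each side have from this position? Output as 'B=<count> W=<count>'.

-- B to move --
(1,2): flips 1 -> legal
(1,4): flips 1 -> legal
(1,5): no bracket -> illegal
(2,5): flips 3 -> legal
(2,6): no bracket -> illegal
(3,2): flips 1 -> legal
(3,6): flips 1 -> legal
(4,2): flips 2 -> legal
(4,6): flips 2 -> legal
(5,2): flips 1 -> legal
(5,4): flips 1 -> legal
(5,5): flips 2 -> legal
(6,2): no bracket -> illegal
(6,3): flips 4 -> legal
(6,4): no bracket -> illegal
B mobility = 11
-- W to move --
(0,2): flips 1 -> legal
(0,3): flips 1 -> legal
(0,5): no bracket -> illegal
(1,1): flips 1 -> legal
(1,2): no bracket -> illegal
(1,4): no bracket -> illegal
(1,5): no bracket -> illegal
(2,1): flips 1 -> legal
(2,5): flips 1 -> legal
(3,1): no bracket -> illegal
(3,2): no bracket -> illegal
(3,6): no bracket -> illegal
(4,6): flips 1 -> legal
(5,4): no bracket -> illegal
(5,5): flips 1 -> legal
(5,6): flips 2 -> legal
W mobility = 8

Answer: B=11 W=8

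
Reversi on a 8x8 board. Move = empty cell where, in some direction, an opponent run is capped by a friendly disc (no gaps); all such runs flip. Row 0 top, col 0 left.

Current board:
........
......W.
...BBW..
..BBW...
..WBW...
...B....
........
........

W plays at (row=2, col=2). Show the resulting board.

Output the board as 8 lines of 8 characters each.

Answer: ........
......W.
..WWWW..
..WWW...
..WBW...
...B....
........
........

Derivation:
Place W at (2,2); scan 8 dirs for brackets.
Dir NW: first cell '.' (not opp) -> no flip
Dir N: first cell '.' (not opp) -> no flip
Dir NE: first cell '.' (not opp) -> no flip
Dir W: first cell '.' (not opp) -> no flip
Dir E: opp run (2,3) (2,4) capped by W -> flip
Dir SW: first cell '.' (not opp) -> no flip
Dir S: opp run (3,2) capped by W -> flip
Dir SE: opp run (3,3) capped by W -> flip
All flips: (2,3) (2,4) (3,2) (3,3)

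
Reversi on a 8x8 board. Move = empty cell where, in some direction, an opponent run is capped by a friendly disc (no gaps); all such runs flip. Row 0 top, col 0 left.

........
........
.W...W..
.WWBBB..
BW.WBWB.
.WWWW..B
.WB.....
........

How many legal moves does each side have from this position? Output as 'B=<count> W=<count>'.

Answer: B=11 W=9

Derivation:
-- B to move --
(1,0): no bracket -> illegal
(1,1): no bracket -> illegal
(1,2): no bracket -> illegal
(1,4): no bracket -> illegal
(1,5): flips 1 -> legal
(1,6): flips 1 -> legal
(2,0): no bracket -> illegal
(2,2): flips 1 -> legal
(2,3): no bracket -> illegal
(2,4): no bracket -> illegal
(2,6): no bracket -> illegal
(3,0): flips 2 -> legal
(3,6): no bracket -> illegal
(4,2): flips 3 -> legal
(5,0): no bracket -> illegal
(5,5): flips 1 -> legal
(5,6): flips 1 -> legal
(6,0): flips 1 -> legal
(6,3): flips 2 -> legal
(6,4): flips 1 -> legal
(6,5): no bracket -> illegal
(7,0): flips 3 -> legal
(7,1): no bracket -> illegal
(7,2): no bracket -> illegal
B mobility = 11
-- W to move --
(2,2): no bracket -> illegal
(2,3): flips 2 -> legal
(2,4): flips 2 -> legal
(2,6): flips 2 -> legal
(3,0): no bracket -> illegal
(3,6): flips 3 -> legal
(3,7): no bracket -> illegal
(4,2): no bracket -> illegal
(4,7): flips 1 -> legal
(5,0): no bracket -> illegal
(5,5): no bracket -> illegal
(5,6): no bracket -> illegal
(6,3): flips 1 -> legal
(6,6): no bracket -> illegal
(6,7): no bracket -> illegal
(7,1): flips 1 -> legal
(7,2): flips 1 -> legal
(7,3): flips 1 -> legal
W mobility = 9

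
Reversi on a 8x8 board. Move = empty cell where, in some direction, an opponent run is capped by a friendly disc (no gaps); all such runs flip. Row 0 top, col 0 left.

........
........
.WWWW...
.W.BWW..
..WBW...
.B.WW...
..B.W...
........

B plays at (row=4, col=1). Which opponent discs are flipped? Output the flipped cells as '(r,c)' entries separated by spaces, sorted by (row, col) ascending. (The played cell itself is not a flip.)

Dir NW: first cell '.' (not opp) -> no flip
Dir N: opp run (3,1) (2,1), next='.' -> no flip
Dir NE: first cell '.' (not opp) -> no flip
Dir W: first cell '.' (not opp) -> no flip
Dir E: opp run (4,2) capped by B -> flip
Dir SW: first cell '.' (not opp) -> no flip
Dir S: first cell 'B' (not opp) -> no flip
Dir SE: first cell '.' (not opp) -> no flip

Answer: (4,2)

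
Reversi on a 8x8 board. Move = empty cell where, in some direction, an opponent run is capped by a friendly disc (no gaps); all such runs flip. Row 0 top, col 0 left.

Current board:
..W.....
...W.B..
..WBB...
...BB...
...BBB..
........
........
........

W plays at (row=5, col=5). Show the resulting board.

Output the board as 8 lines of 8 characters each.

Place W at (5,5); scan 8 dirs for brackets.
Dir NW: opp run (4,4) (3,3) capped by W -> flip
Dir N: opp run (4,5), next='.' -> no flip
Dir NE: first cell '.' (not opp) -> no flip
Dir W: first cell '.' (not opp) -> no flip
Dir E: first cell '.' (not opp) -> no flip
Dir SW: first cell '.' (not opp) -> no flip
Dir S: first cell '.' (not opp) -> no flip
Dir SE: first cell '.' (not opp) -> no flip
All flips: (3,3) (4,4)

Answer: ..W.....
...W.B..
..WBB...
...WB...
...BWB..
.....W..
........
........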